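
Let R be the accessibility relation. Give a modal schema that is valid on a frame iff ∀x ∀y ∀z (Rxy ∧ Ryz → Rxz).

□s → □□s

This is transitivity; the standard corresponding axiom is 4: □s → □□s.
Suppose □s→□□s is valid. Take Rxy, Ryz and set V(s)={w : Rxw}. Then □s at x, so □□s at x, so □s at y, so s at z, i.e. Rxz.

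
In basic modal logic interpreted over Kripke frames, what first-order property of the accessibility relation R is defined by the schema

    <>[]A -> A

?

symmetry: forall x forall y (Rxy -> Ryx)

Replacing A by ¬A and contraposing gives the equivalent schema A → □◇A.
Suppose A→□◇A is valid. Take Rxy and set V(A)={x}. Then A at x, so □◇A at x, so ◇A at y, so some z with Ryz has A; z=x, i.e. Ryx.
Conversely, on a frame with symmetry the schema holds at every world under every valuation.
Frame condition: forall x forall y (Rxy -> Ryx).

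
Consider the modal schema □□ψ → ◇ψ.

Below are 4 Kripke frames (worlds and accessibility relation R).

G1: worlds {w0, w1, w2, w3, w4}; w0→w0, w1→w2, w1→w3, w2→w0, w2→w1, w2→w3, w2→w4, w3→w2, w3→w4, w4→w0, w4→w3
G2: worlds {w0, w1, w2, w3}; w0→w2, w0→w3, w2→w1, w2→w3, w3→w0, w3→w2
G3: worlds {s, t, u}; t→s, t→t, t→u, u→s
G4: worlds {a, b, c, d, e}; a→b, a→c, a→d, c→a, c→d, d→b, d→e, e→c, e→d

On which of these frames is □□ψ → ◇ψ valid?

The schema corresponds to a generalized confluence (Geach) condition: ∀x ∃w (xR²w ∧ xRw).
G1: condition met.
G2: fails — at w1 but no w with w1R²w and w1Rw.
G3: fails — at s but no w with sR²w and sRw.
G4: fails — at b but no w with bR²w and bRw.

G1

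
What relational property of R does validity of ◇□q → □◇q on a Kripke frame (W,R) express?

Suppose ◇□q→□◇q is valid. Take Rxy, Rxz and set V(q)={w : Ryw}. Then □q at y so ◇□q at x, so □◇q at x, so ◇q at z, giving w with Rzw and Ryw.
Conversely, any frame satisfying ∀x ∀y ∀z (Rxy ∧ Rxz → ∃w (Ryw ∧ Rzw)) validates the schema.
So the correspondent is convergence.

convergence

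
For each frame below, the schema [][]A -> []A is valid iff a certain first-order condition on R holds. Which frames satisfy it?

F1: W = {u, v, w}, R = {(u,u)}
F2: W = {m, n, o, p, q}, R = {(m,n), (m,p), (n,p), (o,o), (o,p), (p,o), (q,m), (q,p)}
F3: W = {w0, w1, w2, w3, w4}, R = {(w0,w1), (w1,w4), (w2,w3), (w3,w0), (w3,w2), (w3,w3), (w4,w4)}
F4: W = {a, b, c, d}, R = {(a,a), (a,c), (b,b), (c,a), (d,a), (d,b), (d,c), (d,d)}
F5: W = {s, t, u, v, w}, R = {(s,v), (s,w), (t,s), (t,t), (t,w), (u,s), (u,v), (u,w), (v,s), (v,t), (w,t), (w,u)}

F1, F4

The schema corresponds to density: forall x forall y (Rxy -> exists z (Rxz & Rzy)).
F1: satisfies the condition.
F2: fails — Rqm but no z with Rqz and Rzm.
F3: fails — Rw0w1 but no z with Rw0z and Rzw1.
F4: satisfies the condition.
F5: fails — Rwu but no z with Rwz and Rzu.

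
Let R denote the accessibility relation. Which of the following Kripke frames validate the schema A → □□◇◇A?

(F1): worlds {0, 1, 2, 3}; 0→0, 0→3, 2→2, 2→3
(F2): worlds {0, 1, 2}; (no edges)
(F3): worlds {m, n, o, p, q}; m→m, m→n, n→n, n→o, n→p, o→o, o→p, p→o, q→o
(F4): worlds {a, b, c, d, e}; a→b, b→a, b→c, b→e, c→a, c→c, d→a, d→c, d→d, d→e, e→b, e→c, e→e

(F2)

Frame correspondent (Sahlqvist): ∀x ∀z (xR²z → ∃w (x = w ∧ zR²w)) — i.e. a generalized confluence (Geach) condition.
(F1): fails — 0R²3 but no w with 0=w and 3R²w.
(F2): condition met.
(F3): fails — mR²n but no w with m=w and nR²w.
(F4): fails — bR²a but no w with b=w and aR²w.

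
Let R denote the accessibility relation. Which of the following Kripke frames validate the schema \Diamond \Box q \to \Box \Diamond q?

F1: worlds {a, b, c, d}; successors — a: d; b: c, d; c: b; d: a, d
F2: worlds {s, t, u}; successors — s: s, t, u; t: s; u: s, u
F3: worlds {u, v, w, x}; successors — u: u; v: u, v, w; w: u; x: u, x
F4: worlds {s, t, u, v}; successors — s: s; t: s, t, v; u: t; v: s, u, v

The schema corresponds to convergence: \forall x \forall y \forall z (Rxy \wedge Rxz \to \exists w (Ryw \wedge Rzw)).
F1: fails — Rbc and Rbd but c and d have no common successor.
F2: holds.
F3: holds.
F4: fails — Rvv and Rvu but v and u have no common successor.
Valid on: F2, F3.

F2, F3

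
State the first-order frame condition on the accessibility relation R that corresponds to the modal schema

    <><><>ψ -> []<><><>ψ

This is a Sahlqvist (Geach-type) schema ◇^3□^0ψ → □^1◇^3ψ.
Minimal-valuation argument: fix x; take any y with xR^3y and any z with xR^1z. Set V(ψ) to the set of worlds R-reachable from y in exactly 0 steps. Then □^0ψ holds at y, so the antecedent holds at x; validity forces ◇^3ψ at z, giving a w with zR^3w and yR^0w.
First-order correspondent: forall x forall y forall z ((x R^3 y & xRz) -> exists w (y = w & z R^3 w)).

forall x forall y forall z ((x R^3 y & xRz) -> exists w (y = w & z R^3 w))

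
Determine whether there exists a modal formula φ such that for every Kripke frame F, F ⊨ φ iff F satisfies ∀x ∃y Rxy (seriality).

This is a Sahlqvist condition; the D axiom □r → ◇r defines it.

Definable; □r → ◇r defines it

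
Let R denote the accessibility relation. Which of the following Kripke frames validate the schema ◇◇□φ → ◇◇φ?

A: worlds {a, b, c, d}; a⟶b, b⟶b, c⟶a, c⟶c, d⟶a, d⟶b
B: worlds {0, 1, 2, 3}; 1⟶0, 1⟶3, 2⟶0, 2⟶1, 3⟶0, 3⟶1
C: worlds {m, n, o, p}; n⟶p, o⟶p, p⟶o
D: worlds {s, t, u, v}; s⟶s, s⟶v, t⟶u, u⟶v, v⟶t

Frame correspondent (Sahlqvist): ∀x ∀y (xR²y → ∃w (yRw ∧ xR²w)) — i.e. a generalized confluence (Geach) condition.
A: satisfies the condition.
B: fails — 1R²0 but no w with 0Rw and 1R²w.
C: fails — nR²o but no w with oRw and nR²w.
D: fails — sR²t but no w with tRw and sR²w.

A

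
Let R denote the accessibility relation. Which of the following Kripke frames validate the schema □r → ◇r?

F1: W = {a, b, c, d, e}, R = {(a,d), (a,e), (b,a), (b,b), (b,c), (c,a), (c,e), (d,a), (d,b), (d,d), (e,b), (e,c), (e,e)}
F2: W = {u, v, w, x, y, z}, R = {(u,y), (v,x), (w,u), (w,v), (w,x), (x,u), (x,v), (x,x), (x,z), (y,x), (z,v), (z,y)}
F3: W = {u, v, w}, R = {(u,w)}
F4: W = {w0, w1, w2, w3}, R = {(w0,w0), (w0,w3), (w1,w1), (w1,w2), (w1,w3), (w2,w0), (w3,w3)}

F1, F2, F4

The schema corresponds to seriality: ∀x ∃y Rxy.
F1: condition met.
F2: condition met.
F3: fails — world v has no successor.
F4: condition met.
Valid on: F1, F2, F4.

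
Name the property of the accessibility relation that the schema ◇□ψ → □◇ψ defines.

This schema is the .2 axiom.
It corresponds to convergence: ∀x ∀y ∀z (Rxy ∧ Rxz → ∃w (Ryw ∧ Rzw)).

convergence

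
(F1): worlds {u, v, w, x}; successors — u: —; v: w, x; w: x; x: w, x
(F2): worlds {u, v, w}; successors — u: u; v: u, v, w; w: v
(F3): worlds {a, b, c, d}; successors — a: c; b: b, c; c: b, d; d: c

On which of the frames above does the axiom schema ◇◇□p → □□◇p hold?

This is the axiom for a generalized confluence (Geach) condition; its first-order frame correspondent is ∀x ∀y ∀z ((xR²y ∧ xR²z) → ∃w (yRw ∧ zRw)).
(F1): ✓.
(F2): fails — vR²u, vR²w but no t with uRt and wRt.
(F3): fails — bR²c, bR²d but no w with cRw and dRw.
Valid on: (F1).

(F1)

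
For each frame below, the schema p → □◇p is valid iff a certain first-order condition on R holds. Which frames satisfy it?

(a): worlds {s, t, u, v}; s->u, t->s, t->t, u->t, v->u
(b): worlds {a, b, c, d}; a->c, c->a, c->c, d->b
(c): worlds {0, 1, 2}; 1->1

Frame correspondent (Sahlqvist): ∀x ∀y (Rxy → Ryx) — i.e. symmetry.
(a): fails — Rut but not Rtu.
(b): fails — Rdb but not Rbd.
(c): holds.
Valid on: (c).

(c)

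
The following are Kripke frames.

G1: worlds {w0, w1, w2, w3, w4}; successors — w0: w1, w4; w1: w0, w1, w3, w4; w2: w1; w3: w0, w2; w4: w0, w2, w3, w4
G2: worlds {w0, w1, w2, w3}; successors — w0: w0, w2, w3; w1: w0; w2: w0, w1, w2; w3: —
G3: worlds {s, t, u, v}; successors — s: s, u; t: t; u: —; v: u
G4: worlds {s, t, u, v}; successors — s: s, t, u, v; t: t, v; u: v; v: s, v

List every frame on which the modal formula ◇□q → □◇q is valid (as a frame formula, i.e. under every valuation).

G4

This is the axiom for convergence; its first-order frame correspondent is ∀x ∀y ∀z (Rxy ∧ Rxz → ∃w (Ryw ∧ Rzw)).
G1: fails — Rw1w0 and Rw1w3 but w0 and w3 have no common successor.
G2: fails — Rw0w2 and Rw0w3 but w2 and w3 have no common successor.
G3: fails — Rsu and Rsu but u and u have no common successor.
G4: satisfies the condition.
Valid on: G4.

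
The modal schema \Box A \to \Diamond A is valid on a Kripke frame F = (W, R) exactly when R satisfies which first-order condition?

seriality

This is the D axiom.
It corresponds to seriality: \forall x \exists y Rxy.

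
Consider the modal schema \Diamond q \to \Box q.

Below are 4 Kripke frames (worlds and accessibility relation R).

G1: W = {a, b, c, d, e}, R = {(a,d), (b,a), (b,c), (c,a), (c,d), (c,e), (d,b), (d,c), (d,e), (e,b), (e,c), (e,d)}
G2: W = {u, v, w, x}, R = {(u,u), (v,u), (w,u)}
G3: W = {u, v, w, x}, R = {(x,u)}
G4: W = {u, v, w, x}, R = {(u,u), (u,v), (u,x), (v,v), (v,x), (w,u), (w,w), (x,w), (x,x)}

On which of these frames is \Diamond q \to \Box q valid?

G2, G3

This is the axiom for partial functionality; its first-order frame correspondent is \forall x \forall y \forall z (Rxy \wedge Rxz \to y = z).
G1: fails — b sees both a and c.
G2: satisfies the condition.
G3: satisfies the condition.
G4: fails — u sees both u and v.
Valid on: G2, G3.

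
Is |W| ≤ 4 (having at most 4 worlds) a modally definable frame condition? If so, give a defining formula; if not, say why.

No

If a class were modally definable it would be closed under disjoint unions (Goldblatt–Thomason).
Any modal formula valid on each of 5 disjoint one-world frames is valid on their disjoint union (validity is preserved under disjoint unions). Each one-world frame has |W|=1≤4, but the union has |W|=5.
So no modal formula (or set of formulas) defines exactly the |W|≤4 frames.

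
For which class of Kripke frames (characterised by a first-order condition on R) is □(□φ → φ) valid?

shift-reflexivity: ∀x ∀y (Rxy → Ryy)

This schema is the T□ axiom.
It corresponds to shift-reflexivity: ∀x ∀y (Rxy → Ryy).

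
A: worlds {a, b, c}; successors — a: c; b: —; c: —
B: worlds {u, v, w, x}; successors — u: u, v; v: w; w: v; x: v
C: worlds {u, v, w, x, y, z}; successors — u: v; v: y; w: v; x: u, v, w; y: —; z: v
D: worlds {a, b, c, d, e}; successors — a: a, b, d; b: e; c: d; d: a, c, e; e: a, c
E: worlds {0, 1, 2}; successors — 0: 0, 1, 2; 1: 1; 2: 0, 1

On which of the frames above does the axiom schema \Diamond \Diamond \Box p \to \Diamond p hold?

A, E

Frame correspondent (Sahlqvist): \forall x \forall y (x R^2 y \to \exists w (yRw \wedge xRw)) — i.e. a generalized confluence (Geach) condition.
A: satisfies the condition.
B: fails — uR²v but no t with vRt and uRt.
C: fails — uR²y but no t with yRt and uRt.
D: fails — aR²b but no w with bRw and aRw.
E: satisfies the condition.
Valid on: A, E.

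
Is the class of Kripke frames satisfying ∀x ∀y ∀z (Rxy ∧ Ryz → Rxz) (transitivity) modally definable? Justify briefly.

Yes, by □r → □□r

The condition is transitivity. A defining modal formula is □r → □□r.
Suppose □r→□□r is valid. Take Rxy, Ryz and set V(r)={w : Rxw}. Then □r at x, so □□r at x, so □r at y, so r at z, i.e. Rxz.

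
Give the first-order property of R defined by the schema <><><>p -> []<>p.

This is a Sahlqvist (Geach-type) schema ◇^3□^0p → □^1◇^1p.
Minimal-valuation argument: fix x; take any y with xR^3y and any z with xR^1z. Set V(p) to the set of worlds R-reachable from y in exactly 0 steps. Then □^0p holds at y, so the antecedent holds at x; validity forces ◇^1p at z, giving a w with zR^1w and yR^0w.
First-order correspondent: forall x forall y forall z ((x R^3 y & xRz) -> exists w (y = w & zRw)).

forall x forall y forall z ((x R^3 y & xRz) -> exists w (y = w & zRw))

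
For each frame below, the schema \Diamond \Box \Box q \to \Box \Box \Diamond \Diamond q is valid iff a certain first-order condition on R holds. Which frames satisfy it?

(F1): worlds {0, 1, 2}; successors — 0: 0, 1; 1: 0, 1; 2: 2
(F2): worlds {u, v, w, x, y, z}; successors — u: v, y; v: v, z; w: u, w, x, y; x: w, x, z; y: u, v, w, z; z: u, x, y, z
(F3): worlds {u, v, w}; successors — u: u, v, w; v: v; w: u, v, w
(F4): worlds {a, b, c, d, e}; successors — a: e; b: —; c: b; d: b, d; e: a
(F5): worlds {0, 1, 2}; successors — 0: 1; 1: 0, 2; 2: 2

The schema corresponds to a generalized confluence (Geach) condition: \forall x \forall y \forall z ((xRy \wedge x R^2 z) \to \exists w (y R^2 w \wedge z R^2 w)).
(F1): holds.
(F2): holds.
(F3): holds.
(F4): fails — aRe, aR²a but no w with eR²w and aR²w.
(F5): holds.

(F1), (F2), (F3), (F5)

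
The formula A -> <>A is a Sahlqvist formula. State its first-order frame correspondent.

This schema is equivalent to the T axiom □A → A.
Its frame correspondent is reflexivity — forall x Rxx.

Reflexivity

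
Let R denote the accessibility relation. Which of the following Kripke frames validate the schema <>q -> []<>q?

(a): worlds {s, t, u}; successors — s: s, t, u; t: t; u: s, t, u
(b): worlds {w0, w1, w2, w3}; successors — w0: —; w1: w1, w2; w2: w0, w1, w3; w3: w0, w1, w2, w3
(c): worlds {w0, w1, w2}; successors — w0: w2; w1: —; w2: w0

none

The schema corresponds to the Euclidean property: forall x forall y forall z (Rxy & Rxz -> Ryz).
(a): fails — Rst and Rsu but not Rtu.
(b): fails — Rw1w2 and Rw1w2 but not Rw2w2.
(c): fails — Rw0w2 and Rw0w2 but not Rw2w2.
Valid on no frame.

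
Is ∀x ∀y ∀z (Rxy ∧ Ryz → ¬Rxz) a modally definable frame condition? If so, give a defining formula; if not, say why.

Any modally definable frame class is closed under surjective bounded morphisms.
The 7-cycle (worlds a,b,c,d,e,f,g with a→b→c→d→e→f→g→a) is intransitive. Mapping every world to a single reflexive point • is a surjective bounded morphism; the reflexive point is not intransitive (R••∧R•• but R••).
Hence intransitivity is not modally definable.

Not definable by any modal formula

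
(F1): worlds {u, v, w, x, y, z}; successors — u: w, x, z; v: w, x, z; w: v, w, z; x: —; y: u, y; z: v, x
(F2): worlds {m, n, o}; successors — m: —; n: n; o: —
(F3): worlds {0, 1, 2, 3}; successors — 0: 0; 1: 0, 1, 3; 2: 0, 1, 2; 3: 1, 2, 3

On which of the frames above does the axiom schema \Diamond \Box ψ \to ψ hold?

(F2)

The schema corresponds to symmetry: \forall x \forall y (Rxy \to Ryx).
(F1): fails — Ruz but not Rzu.
(F2): holds.
(F3): fails — R10 but not R01.
Valid on: (F2).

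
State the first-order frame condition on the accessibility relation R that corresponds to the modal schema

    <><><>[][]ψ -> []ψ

forall x forall y forall z ((x R^3 y & xRz) -> exists w (y R^2 w & z = w))

This is a Sahlqvist (Geach-type) schema ◇^3□^2ψ → □^1◇^0ψ.
Minimal-valuation argument: fix x; take any y with xR^3y and any z with xR^1z. Set V(ψ) to the set of worlds R-reachable from y in exactly 2 steps. Then □^2ψ holds at y, so the antecedent holds at x; validity forces ◇^0ψ at z, giving a w with zR^0w and yR^2w.
First-order correspondent: forall x forall y forall z ((x R^3 y & xRz) -> exists w (y R^2 w & z = w)).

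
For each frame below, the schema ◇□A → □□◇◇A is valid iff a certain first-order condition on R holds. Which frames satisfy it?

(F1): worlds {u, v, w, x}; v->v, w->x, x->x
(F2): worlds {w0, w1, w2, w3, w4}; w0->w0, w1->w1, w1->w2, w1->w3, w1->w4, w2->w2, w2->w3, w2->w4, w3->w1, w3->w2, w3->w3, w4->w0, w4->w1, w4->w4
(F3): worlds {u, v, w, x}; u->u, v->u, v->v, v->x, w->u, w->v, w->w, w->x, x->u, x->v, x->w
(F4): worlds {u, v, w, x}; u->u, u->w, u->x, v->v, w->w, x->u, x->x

(F1), (F3)

This is the axiom for a generalized confluence (Geach) condition; its first-order frame correspondent is ∀x ∀y ∀z ((xRy ∧ xR²z) → ∃w (yRw ∧ zR²w)).
(F1): condition met.
(F2): fails — w1Rw1, w1R²w0 but no w with w1Rw and w0R²w.
(F3): condition met.
(F4): fails — uRx, uR²w but no t with xRt and wR²t.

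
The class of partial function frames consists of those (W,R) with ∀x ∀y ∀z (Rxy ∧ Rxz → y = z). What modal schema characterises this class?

A defining formula is ◇p → □p (the CD axiom).
Suppose ◇p→□p is valid. Take Rxy, Rxz and set V(p)={y}. Then ◇p at x, so □p at x, so p at z, i.e. z=y.

◇p → □p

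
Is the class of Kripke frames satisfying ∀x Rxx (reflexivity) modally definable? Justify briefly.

This is a Sahlqvist condition; the T axiom □p → p defines it.
Suppose □p→p is valid. At any x set V(p)={w : Rxw}. Then □p holds at x, so p holds at x, i.e. Rxx.

Definable; □p → p defines it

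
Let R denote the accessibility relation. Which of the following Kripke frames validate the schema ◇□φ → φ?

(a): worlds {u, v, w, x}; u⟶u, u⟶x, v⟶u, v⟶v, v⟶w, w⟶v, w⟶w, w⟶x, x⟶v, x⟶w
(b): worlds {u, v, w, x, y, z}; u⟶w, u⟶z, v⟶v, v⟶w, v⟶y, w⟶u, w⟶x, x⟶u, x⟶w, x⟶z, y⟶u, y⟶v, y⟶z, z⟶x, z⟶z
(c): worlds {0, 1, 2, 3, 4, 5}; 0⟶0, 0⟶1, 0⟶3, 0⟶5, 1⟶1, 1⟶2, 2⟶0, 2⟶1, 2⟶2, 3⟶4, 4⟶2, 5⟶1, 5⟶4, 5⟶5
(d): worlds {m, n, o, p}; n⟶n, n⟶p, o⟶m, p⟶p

none

This is the axiom for symmetry; its first-order frame correspondent is ∀x ∀y (Rxy → Ryx).
(a): fails — Rvu but not Ruv.
(b): fails — Ruz but not Rzu.
(c): fails — R34 but not R43.
(d): fails — Rom but not Rmo.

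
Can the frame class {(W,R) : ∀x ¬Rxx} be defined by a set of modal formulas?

No

If a class were modally definable it would be closed under surjective bounded morphisms (Goldblatt–Thomason).
The 5-cycle (worlds w0,w1,w2,w3,w4 with w0→w1→w2→w3→w4→w0) is irreflexive, and the map sending every world to a single reflexive point • is a surjective bounded morphism (forth: every edge maps to (•,•); back: every world has a successor). So any modal formula valid on the 5-cycle is also valid on the reflexive point, which is not irreflexive.
Hence irreflexivity is not modally definable.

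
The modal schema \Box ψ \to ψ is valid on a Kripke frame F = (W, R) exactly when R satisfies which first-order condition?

Suppose □ψ→ψ is valid. At any x set V(ψ)={w : Rxw}. Then □ψ holds at x, so ψ holds at x, i.e. Rxx.

Reflexivity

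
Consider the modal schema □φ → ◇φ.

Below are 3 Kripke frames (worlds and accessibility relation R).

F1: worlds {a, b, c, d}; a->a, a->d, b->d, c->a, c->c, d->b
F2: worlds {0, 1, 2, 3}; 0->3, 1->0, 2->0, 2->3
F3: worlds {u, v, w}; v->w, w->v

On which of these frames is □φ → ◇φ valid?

Frame correspondent (Sahlqvist): ∀x ∃y Rxy — i.e. seriality.
F1: satisfies the condition.
F2: fails — world 3 has no successor.
F3: fails — world u has no successor.
Valid on: F1.

F1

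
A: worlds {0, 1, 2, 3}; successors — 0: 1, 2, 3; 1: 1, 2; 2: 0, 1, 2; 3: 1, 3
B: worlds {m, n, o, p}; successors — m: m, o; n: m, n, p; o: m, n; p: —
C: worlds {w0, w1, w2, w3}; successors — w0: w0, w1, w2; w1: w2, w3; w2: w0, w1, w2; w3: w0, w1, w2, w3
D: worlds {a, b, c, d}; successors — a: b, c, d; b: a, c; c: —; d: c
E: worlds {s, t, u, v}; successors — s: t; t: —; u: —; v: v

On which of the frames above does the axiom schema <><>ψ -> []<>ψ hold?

The schema corresponds to a generalized confluence (Geach) condition: forall x forall y forall z ((x R^2 y & xRz) -> exists w (y = w & zRw)).
A: fails — 0R²0, 0R1 but no w with 0=w and 1Rw.
B: fails — mR²n, mRm but no w with n=w and mRw.
C: fails — w0R²w0, w0Rw1 but no w with w0=w and w1Rw.
D: fails — aR²a, aRc but no w with a=w and cRw.
E: ✓.
Valid on: E.

E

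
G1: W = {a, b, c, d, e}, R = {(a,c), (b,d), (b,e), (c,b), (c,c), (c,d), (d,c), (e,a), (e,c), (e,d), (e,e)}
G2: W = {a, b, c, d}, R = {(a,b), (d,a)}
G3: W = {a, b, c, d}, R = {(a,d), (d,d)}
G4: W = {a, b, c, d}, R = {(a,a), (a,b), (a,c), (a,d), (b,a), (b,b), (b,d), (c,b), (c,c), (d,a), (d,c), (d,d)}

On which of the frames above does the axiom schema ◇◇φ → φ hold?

none

This is the axiom for a generalized confluence (Geach) condition; its first-order frame correspondent is ∀x ∀y (xR²y → ∃w (y = w ∧ x = w)).
G1: fails — aR²b but b ≠ a.
G2: fails — dR²b but b ≠ d.
G3: fails — aR²d but d ≠ a.
G4: fails — aR²b but b ≠ a.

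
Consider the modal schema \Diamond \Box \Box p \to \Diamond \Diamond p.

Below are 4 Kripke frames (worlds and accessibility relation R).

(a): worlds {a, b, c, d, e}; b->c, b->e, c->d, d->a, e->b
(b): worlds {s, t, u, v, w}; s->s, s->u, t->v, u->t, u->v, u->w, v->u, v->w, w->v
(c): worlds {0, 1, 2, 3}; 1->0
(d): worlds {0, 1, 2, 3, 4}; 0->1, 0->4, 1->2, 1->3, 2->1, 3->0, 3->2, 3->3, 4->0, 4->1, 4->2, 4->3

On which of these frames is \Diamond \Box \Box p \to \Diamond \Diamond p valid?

The schema corresponds to a generalized confluence (Geach) condition: \forall x \forall y (xRy \to \exists w (y R^2 w \wedge x R^2 w)).
(a): fails — bRc but no w with cR²w and bR²w.
(b): ✓.
(c): fails — 1R0 but no w with 0R²w and 1R²w.
(d): ✓.
Valid on: (b), (d).

(b), (d)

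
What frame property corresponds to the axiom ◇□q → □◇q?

convergence: ∀x ∀y ∀z (Rxy ∧ Rxz → ∃w (Ryw ∧ Rzw))

Suppose ◇□q→□◇q is valid. Take Rxy, Rxz and set V(q)={w : Ryw}. Then □q at y so ◇□q at x, so □◇q at x, so ◇q at z, giving w with Rzw and Ryw.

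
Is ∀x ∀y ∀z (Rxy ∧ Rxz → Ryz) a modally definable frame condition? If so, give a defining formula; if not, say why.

The condition is the Euclidean property. A defining modal formula is ◇q → □◇q.
Suppose ◇q→□◇q is valid. Take Rxy, Rxz and set V(q)={y}. Then ◇q at x, so □◇q at x, so ◇q at z, so some w with Rzw has q; w=y, i.e. Rzy. By symmetry of the argument, Ryz.

Yes, by ◇q → □◇q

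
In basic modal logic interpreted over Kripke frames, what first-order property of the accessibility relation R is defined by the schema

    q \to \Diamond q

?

Replacing q by ¬q and contraposing gives the equivalent schema □q → q.
Suppose □q→q is valid. At any x set V(q)={w : Rxw}. Then □q holds at x, so q holds at x, i.e. Rxx.

reflexivity: \forall x Rxx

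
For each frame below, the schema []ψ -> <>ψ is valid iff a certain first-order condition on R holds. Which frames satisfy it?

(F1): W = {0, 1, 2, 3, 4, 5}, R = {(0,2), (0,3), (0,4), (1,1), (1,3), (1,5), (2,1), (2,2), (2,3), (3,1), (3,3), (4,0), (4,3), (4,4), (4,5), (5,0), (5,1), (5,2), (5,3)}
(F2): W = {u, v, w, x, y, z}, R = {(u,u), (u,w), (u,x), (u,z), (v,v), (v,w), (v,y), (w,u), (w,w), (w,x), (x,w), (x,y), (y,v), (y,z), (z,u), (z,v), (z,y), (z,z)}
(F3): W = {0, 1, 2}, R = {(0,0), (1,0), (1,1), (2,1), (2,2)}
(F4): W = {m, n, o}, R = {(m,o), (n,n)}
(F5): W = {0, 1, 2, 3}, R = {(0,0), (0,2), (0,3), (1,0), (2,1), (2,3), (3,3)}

This is the axiom for seriality; its first-order frame correspondent is forall x exists y Rxy.
(F1): condition met.
(F2): condition met.
(F3): condition met.
(F4): fails — world o has no successor.
(F5): condition met.

(F1), (F2), (F3), (F5)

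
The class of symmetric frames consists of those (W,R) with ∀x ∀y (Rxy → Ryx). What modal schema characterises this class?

A defining formula is ψ → □◇ψ (the B axiom).
Suppose ψ→□◇ψ is valid. Take Rxy and set V(ψ)={x}. Then ψ at x, so □◇ψ at x, so ◇ψ at y, so some z with Ryz has ψ; z=x, i.e. Ryx.

ψ → □◇ψ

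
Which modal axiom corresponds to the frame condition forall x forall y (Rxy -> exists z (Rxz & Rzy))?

□□p → □p

A defining formula is □□p → □p (the C4 axiom).
Suppose □□p→□p is valid. Take Rxy and set V(p)={w : xR²w}. Then □□p at x, so □p at x, so p at y, i.e. ∃z(Rxz∧Rzy).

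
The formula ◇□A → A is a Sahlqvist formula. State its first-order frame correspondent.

symmetry: ∀x ∀y (Rxy → Ryx)

This is a form of the B axiom.
It corresponds to symmetry: ∀x ∀y (Rxy → Ryx).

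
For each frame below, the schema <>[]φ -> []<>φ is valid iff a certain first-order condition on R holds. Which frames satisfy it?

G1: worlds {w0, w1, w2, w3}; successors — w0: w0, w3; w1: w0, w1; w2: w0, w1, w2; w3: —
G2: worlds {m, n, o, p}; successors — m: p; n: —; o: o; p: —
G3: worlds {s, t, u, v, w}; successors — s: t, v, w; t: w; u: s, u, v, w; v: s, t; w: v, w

The schema corresponds to convergence: forall x forall y forall z (Rxy & Rxz -> exists w (Ryw & Rzw)).
G1: fails — Rw0w0 and Rw0w3 but w0 and w3 have no common successor.
G2: fails — Rmp and Rmp but p and p have no common successor.
G3: fails — Rsv and Rsw but v and w have no common successor.

none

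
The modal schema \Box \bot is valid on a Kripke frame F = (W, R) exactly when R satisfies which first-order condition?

emptiness of R: \forall x \forall y \neg Rxy

□⊥ is valid iff no world has any successor (otherwise □⊥ fails at any world with one).
Conversely, on a frame with emptiness of R the schema holds at every world under every valuation.
So the correspondent is emptiness of R.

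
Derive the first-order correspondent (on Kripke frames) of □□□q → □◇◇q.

∀x ∀z (xRz → ∃w (xR³w ∧ zR²w))

This is a Sahlqvist (Geach-type) schema ◇^0□^3q → □^1◇^2q.
First-order correspondent: ∀x ∀z (xRz → ∃w (xR³w ∧ zR²w)).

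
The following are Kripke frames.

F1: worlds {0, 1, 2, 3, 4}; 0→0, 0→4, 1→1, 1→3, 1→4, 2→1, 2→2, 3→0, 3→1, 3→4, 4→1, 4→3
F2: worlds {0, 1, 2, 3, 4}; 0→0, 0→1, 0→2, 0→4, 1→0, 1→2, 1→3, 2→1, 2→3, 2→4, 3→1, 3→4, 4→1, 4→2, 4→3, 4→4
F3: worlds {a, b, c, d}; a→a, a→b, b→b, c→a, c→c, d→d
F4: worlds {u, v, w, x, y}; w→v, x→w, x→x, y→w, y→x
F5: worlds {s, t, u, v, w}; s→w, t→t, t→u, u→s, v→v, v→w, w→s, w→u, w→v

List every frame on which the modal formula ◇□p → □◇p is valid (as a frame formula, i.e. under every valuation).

The schema corresponds to convergence: ∀x ∀y ∀z (Rxy ∧ Rxz → ∃w (Ryw ∧ Rzw)).
F1: fails — R00 and R04 but 0 and 4 have no common successor.
F2: fails — R23 and R21 but 3 and 1 have no common successor.
F3: satisfies the condition.
F4: fails — Rwv and Rwv but v and v have no common successor.
F5: fails — Rtt and Rtu but t and u have no common successor.
Valid on: F3.

F3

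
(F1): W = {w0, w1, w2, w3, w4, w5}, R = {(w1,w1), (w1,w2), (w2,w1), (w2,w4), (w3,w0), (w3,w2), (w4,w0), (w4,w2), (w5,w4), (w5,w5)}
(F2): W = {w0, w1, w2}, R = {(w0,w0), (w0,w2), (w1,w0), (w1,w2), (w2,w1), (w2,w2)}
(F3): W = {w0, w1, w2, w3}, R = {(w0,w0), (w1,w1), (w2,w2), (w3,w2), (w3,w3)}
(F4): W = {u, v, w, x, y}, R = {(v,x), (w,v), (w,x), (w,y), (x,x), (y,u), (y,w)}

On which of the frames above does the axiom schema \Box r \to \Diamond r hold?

(F2), (F3)

Frame correspondent (Sahlqvist): \forall x \exists y Rxy — i.e. seriality.
(F1): fails — world w0 has no successor.
(F2): satisfies the condition.
(F3): satisfies the condition.
(F4): fails — world u has no successor.
Valid on: (F2), (F3).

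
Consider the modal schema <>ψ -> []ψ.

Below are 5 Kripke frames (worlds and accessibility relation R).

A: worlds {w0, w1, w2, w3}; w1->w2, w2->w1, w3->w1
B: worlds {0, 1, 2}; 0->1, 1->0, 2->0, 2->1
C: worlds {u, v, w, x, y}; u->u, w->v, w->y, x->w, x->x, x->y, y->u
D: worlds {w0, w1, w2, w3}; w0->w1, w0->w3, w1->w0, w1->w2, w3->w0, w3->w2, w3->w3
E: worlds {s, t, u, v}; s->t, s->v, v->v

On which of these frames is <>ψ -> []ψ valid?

The schema corresponds to partial functionality: forall x forall y forall z (Rxy & Rxz -> y = z).
A: satisfies the condition.
B: fails — 2 sees both 0 and 1.
C: fails — w sees both v and y.
D: fails — w0 sees both w1 and w3.
E: fails — s sees both t and v.

A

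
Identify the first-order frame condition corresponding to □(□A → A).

shift-reflexivity

Suppose □(□A→A) is valid. Take Rxy and set V(A)={w : Ryw}. Then at y, □A holds; since □(□A→A) at x, □A→A at y, so A at y, i.e. Ryy.
Conversely, any frame satisfying ∀x ∀y (Rxy → Ryy) validates the schema.
Frame condition: ∀x ∀y (Rxy → Ryy).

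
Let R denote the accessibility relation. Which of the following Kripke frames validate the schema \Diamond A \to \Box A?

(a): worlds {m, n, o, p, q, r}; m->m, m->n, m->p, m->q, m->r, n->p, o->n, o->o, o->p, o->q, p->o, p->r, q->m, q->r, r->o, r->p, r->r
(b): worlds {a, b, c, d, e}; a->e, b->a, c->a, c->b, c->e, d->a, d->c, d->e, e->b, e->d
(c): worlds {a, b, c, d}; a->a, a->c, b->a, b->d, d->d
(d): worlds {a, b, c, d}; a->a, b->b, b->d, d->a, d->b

Frame correspondent (Sahlqvist): \forall x \forall y \forall z (Rxy \wedge Rxz \to y = z) — i.e. partial functionality.
(a): fails — m sees both m and n.
(b): fails — c sees both a and b.
(c): fails — a sees both a and c.
(d): fails — b sees both b and d.

none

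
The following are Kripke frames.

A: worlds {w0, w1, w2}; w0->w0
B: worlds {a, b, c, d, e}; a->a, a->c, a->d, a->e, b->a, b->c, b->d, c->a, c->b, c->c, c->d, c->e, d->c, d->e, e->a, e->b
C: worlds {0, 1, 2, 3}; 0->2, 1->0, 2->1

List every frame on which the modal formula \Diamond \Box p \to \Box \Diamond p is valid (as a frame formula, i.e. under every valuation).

A, C

The schema corresponds to convergence: \forall x \forall y \forall z (Rxy \wedge Rxz \to \exists w (Ryw \wedge Rzw)).
A: condition met.
B: fails — Rae and Rad but e and d have no common successor.
C: condition met.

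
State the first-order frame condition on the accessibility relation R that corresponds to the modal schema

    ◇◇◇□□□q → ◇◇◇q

∀x ∀y (xR³y → ∃w (yR³w ∧ xR³w))

This is a Sahlqvist (Geach-type) schema ◇^3□^3q → □^0◇^3q.
Minimal-valuation argument: fix x; take any y with xR^3y and any z with xR^0z. Set V(q) to the set of worlds R-reachable from y in exactly 3 steps. Then □^3q holds at y, so the antecedent holds at x; validity forces ◇^3q at z, giving a w with zR^3w and yR^3w.
First-order correspondent: ∀x ∀y (xR³y → ∃w (yR³w ∧ xR³w)).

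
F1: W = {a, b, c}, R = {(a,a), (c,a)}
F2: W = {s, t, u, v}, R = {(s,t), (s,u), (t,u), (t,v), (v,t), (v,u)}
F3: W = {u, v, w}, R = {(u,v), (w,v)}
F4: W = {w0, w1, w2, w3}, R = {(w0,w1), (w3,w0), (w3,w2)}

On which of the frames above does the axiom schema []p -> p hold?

none

This is the axiom for reflexivity; its first-order frame correspondent is forall x Rxx.
F1: fails — world b does not see itself.
F2: fails — world s does not see itself.
F3: fails — world u does not see itself.
F4: fails — world w0 does not see itself.
Valid on no frame.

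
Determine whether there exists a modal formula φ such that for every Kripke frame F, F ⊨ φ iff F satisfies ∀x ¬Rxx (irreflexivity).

Not definable by any modal formula

Any modally definable frame class is closed under surjective bounded morphisms.
The 5-cycle (worlds a,b,c,d,e with a→b→c→d→e→a) is irreflexive, and the map sending every world to a single reflexive point • is a surjective bounded morphism (forth: every edge maps to (•,•); back: every world has a successor). So any modal formula valid on the 5-cycle is also valid on the reflexive point, which is not irreflexive.
So the class is not modally definable.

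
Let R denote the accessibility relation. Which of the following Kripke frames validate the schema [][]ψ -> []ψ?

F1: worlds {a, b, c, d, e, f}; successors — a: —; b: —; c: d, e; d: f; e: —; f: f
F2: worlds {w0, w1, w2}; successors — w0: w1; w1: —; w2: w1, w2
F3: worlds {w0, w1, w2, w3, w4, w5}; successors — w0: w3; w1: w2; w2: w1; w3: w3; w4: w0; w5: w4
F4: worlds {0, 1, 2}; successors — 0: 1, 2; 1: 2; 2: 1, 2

F4

The schema corresponds to density: forall x forall y (Rxy -> exists z (Rxz & Rzy)).
F1: fails — Rcd but no z with Rcz and Rzd.
F2: fails — Rw0w1 but no z with Rw0z and Rzw1.
F3: fails — Rw1w2 but no z with Rw1z and Rzw2.
F4: holds.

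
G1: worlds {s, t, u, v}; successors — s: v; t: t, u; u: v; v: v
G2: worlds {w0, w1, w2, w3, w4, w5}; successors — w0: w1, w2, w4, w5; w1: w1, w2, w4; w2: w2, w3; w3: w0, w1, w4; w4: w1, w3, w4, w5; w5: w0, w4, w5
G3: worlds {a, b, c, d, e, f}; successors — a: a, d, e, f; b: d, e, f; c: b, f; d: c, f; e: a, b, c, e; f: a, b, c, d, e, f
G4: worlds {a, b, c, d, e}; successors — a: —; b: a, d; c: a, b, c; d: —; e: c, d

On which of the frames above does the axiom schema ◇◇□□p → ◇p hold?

G2, G3

Frame correspondent (Sahlqvist): ∀x ∀y (xR²y → ∃w (yR²w ∧ xRw)) — i.e. a generalized confluence (Geach) condition.
G1: fails — tR²u but no w with uR²w and tRw.
G2: ✓.
G3: ✓.
G4: fails — cR²a but no w with aR²w and cRw.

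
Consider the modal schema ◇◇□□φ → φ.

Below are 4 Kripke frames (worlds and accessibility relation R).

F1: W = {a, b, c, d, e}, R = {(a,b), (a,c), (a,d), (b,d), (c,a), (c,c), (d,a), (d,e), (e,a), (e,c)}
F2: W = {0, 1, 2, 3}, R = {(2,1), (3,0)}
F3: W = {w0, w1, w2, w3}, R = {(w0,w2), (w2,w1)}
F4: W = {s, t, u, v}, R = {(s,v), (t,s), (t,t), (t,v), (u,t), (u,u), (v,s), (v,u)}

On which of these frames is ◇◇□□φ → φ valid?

F2

The schema corresponds to a generalized confluence (Geach) condition: ∀x ∀y (xR²y → ∃w (yR²w ∧ x = w)).
F1: fails — bR²a but no w with aR²w and b=w.
F2: holds.
F3: fails — w0R²w1 but no w with w1R²w and w0=w.
F4: fails — tR²s but no w with sR²w and t=w.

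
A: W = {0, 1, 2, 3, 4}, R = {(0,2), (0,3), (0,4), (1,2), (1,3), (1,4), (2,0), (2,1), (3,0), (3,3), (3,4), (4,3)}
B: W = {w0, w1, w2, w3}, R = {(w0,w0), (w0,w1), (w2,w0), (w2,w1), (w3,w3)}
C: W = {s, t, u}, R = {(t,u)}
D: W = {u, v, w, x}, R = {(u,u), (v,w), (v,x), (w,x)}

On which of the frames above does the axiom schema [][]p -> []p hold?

B

This is the axiom for density; its first-order frame correspondent is forall x forall y (Rxy -> exists z (Rxz & Rzy)).
A: fails — R02 but no z with R0z and Rz2.
B: ✓.
C: fails — Rtu but no z with Rtz and Rzu.
D: fails — Rvw but no z with Rvz and Rzw.
Valid on: B.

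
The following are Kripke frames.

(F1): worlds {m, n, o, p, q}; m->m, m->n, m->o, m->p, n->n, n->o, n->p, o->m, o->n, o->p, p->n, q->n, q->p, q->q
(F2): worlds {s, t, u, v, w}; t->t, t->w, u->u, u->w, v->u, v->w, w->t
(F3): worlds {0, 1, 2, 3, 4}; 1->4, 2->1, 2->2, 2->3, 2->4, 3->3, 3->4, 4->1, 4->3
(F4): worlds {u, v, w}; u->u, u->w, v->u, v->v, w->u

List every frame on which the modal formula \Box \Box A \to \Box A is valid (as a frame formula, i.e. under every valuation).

(F1), (F2), (F4)

This is the axiom for density; its first-order frame correspondent is \forall x \forall y (Rxy \to \exists z (Rxz \wedge Rzy)).
(F1): condition met.
(F2): condition met.
(F3): fails — R14 but no z with R1z and Rz4.
(F4): condition met.
Valid on: (F1), (F2), (F4).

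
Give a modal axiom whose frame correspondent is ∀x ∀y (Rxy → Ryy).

This is shift-reflexivity; the standard corresponding axiom is T□: □(□s → s).
Suppose □(□s→s) is valid. Take Rxy and set V(s)={w : Ryw}. Then at y, □s holds; since □(□s→s) at x, □s→s at y, so s at y, i.e. Ryy.

□(□s → s)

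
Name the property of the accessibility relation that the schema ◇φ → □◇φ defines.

the Euclidean property: ∀x ∀y ∀z (Rxy ∧ Rxz → Ryz)

Suppose ◇φ→□◇φ is valid. Take Rxy, Rxz and set V(φ)={y}. Then ◇φ at x, so □◇φ at x, so ◇φ at z, so some w with Rzw has φ; w=y, i.e. Rzy. By symmetry of the argument, Ryz.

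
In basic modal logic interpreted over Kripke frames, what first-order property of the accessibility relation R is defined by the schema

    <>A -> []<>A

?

Suppose ◇A→□◇A is valid. Take Rxy, Rxz and set V(A)={y}. Then ◇A at x, so □◇A at x, so ◇A at z, so some w with Rzw has A; w=y, i.e. Rzy. By symmetry of the argument, Ryz.

the Euclidean property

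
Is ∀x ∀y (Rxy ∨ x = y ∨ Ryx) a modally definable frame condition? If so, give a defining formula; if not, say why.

If a class were modally definable it would be closed under disjoint unions (Goldblatt–Thomason).
Take 2 disjoint single-world reflexive frames: each is trivially connected, but their disjoint union has 2 worlds with no edge between distinct components, so it is not connected.
So the class is not modally definable.

Not definable by any modal formula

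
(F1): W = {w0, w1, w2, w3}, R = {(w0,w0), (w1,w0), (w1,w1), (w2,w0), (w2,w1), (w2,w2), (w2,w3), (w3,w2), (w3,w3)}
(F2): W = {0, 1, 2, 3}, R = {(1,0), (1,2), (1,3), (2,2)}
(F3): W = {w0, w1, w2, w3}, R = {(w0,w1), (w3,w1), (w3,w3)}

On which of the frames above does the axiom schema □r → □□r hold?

(F2), (F3)

The schema corresponds to transitivity: ∀x ∀y ∀z (Rxy ∧ Ryz → Rxz).
(F1): fails — Rw3w2 and Rw2w1 but not Rw3w1.
(F2): satisfies the condition.
(F3): satisfies the condition.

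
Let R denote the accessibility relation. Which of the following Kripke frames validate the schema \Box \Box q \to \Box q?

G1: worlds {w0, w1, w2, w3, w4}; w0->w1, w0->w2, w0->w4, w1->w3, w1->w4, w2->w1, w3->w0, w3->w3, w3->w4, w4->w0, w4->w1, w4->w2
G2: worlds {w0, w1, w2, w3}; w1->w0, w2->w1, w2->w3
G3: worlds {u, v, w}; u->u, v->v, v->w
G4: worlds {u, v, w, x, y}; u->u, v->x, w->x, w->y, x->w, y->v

The schema corresponds to density: \forall x \forall y (Rxy \to \exists z (Rxz \wedge Rzy)).
G1: fails — Rw4w0 but no z with Rw4z and Rzw0.
G2: fails — Rw1w0 but no z with Rw1z and Rzw0.
G3: satisfies the condition.
G4: fails — Rxw but no z with Rxz and Rzw.

G3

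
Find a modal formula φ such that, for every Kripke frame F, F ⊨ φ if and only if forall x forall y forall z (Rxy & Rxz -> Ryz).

This is the Euclidean property; the standard corresponding axiom is 5: ◇p → □◇p.
Suppose ◇p→□◇p is valid. Take Rxy, Rxz and set V(p)={y}. Then ◇p at x, so □◇p at x, so ◇p at z, so some w with Rzw has p; w=y, i.e. Rzy. By symmetry of the argument, Ryz.

◇p → □◇p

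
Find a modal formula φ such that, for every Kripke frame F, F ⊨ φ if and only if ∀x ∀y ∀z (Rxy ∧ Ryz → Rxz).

□s → □□s

This is transitivity; the standard corresponding axiom is 4: □s → □□s.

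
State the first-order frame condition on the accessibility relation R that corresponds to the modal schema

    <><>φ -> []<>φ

This is a Sahlqvist (Geach-type) schema ◇^2□^0φ → □^1◇^1φ.
Minimal-valuation argument: fix x; take any y with xR^2y and any z with xR^1z. Set V(φ) to the set of worlds R-reachable from y in exactly 0 steps. Then □^0φ holds at y, so the antecedent holds at x; validity forces ◇^1φ at z, giving a w with zR^1w and yR^0w.
First-order correspondent: forall x forall y forall z ((x R^2 y & xRz) -> exists w (y = w & zRw)).

forall x forall y forall z ((x R^2 y & xRz) -> exists w (y = w & zRw))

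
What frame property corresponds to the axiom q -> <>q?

Reflexivity

Replacing q by ¬q and contraposing gives the equivalent schema □q → q.
Suppose □q→q is valid. At any x set V(q)={w : Rxw}. Then □q holds at x, so q holds at x, i.e. Rxx.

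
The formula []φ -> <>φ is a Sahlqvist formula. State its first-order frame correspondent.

Suppose □φ→◇φ is valid. At any x set V(φ)=W. Then □φ at x, so ◇φ at x, so x has a successor.

Seriality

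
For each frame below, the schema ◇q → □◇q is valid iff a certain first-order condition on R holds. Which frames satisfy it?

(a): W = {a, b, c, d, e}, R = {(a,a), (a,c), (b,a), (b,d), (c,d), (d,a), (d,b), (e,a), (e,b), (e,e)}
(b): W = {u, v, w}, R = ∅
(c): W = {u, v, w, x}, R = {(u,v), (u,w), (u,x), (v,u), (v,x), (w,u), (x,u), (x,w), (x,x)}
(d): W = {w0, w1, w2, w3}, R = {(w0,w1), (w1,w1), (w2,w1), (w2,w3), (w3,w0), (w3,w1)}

Frame correspondent (Sahlqvist): ∀x ∀y ∀z (Rxy ∧ Rxz → Ryz) — i.e. the Euclidean property.
(a): fails — Rac and Raa but not Rca.
(b): condition met.
(c): fails — Ruv and Ruv but not Rvv.
(d): fails — Rw2w1 and Rw2w3 but not Rw1w3.
Valid on: (b).

(b)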